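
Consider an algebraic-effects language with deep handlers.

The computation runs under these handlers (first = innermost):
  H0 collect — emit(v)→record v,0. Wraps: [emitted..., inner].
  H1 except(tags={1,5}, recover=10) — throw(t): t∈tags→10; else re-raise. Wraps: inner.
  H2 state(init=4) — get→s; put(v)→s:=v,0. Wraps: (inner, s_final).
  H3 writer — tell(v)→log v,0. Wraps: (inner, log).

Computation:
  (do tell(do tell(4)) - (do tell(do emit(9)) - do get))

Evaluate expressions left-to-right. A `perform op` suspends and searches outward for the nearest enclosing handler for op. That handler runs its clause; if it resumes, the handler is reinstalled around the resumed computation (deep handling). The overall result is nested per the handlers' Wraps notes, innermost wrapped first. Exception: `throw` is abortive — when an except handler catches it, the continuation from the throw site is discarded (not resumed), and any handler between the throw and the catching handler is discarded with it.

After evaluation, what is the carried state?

Answer: 4

Working:
tell(4) @ H3 ⇒ log+=4
tell(0) @ H3 ⇒ log+=0
emit(9) @ H0 ⇒ out+=9
tell(0) @ H3 ⇒ log+=0
get @ H2 ⇒ 4
H0 returns [9, 4]
H1 returns [9, 4]
H2 returns ([9, 4], 4)
H3 returns (([9, 4], 4), (4, 0, 0))
= (([9, 4], 4), (4, 0, 0))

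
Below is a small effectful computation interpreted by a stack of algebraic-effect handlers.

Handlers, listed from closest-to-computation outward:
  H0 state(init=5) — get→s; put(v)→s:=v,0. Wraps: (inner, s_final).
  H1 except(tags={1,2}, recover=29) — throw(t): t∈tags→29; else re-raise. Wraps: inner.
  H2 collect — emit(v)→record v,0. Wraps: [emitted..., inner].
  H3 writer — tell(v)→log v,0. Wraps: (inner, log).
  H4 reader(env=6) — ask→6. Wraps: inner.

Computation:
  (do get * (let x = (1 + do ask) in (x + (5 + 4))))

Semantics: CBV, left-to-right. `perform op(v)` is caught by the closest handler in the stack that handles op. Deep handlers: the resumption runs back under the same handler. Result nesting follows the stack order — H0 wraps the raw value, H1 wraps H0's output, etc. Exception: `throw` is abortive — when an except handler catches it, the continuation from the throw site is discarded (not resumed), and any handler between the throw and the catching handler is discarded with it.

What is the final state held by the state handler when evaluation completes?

Evaluation trace:
get @ H0 ⇒ 5
ask @ H4 ⇒ 6
H0 returns (80, 5)
H1 returns (80, 5)
H2 returns [(80, 5)]
H3 returns ([(80, 5)], ())
H4 returns ([(80, 5)], ())
= ([(80, 5)], ())

Answer: 5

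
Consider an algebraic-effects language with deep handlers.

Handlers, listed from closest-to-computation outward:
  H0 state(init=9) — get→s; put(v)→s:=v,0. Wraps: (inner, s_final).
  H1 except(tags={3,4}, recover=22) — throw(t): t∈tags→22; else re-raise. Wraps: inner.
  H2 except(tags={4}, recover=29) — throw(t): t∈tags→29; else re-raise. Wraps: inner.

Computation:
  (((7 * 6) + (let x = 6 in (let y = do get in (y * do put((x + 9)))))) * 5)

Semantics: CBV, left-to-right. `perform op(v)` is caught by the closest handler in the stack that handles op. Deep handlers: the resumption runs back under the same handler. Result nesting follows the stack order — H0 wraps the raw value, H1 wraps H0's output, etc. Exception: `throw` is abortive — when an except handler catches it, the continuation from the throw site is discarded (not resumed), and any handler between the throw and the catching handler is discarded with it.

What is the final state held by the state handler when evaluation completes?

Answer: 15

Step-by-step:
get @ H0 ⇒ 9
put(15) @ H0 ⇒ s:=15
H0 returns (210, 15)
H1 returns (210, 15)
H2 returns (210, 15)
= (210, 15)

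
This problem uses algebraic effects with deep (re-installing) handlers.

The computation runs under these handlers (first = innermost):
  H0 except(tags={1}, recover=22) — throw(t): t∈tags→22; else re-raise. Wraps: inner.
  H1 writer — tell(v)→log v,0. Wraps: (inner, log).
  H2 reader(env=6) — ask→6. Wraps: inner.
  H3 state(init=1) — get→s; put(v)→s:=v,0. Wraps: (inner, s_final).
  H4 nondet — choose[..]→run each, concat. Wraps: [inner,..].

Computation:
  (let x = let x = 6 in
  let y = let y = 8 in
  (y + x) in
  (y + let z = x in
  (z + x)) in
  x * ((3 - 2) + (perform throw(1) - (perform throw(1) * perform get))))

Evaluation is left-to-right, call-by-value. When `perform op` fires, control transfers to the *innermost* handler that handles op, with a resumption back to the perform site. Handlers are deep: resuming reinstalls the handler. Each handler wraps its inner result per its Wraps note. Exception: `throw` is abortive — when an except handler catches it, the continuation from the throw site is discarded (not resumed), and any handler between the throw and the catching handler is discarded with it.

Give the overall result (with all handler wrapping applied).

Step-by-step:
throw(1) @ H0 caught ⇒ 22
H1 returns (22, ())
H2 returns (22, ())
H3 returns ((22, ()), 1)
H4 returns [((22, ()), 1)]
= [((22, ()), 1)]

Answer: [((22, ()), 1)]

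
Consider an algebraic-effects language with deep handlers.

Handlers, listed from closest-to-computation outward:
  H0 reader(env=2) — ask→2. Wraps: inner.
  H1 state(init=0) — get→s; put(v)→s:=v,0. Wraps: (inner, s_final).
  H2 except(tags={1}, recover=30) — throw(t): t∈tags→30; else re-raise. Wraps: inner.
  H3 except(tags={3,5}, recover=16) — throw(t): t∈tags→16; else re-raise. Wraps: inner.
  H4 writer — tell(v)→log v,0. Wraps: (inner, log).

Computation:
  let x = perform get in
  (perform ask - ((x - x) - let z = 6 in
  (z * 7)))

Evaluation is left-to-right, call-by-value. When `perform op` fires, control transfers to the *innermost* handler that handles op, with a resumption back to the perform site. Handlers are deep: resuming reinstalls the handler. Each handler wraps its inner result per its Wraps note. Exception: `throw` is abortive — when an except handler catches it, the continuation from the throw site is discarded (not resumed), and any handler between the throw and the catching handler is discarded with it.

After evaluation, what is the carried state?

Answer: 0

Step-by-step:
get @ H1 ⇒ 0
ask @ H0 ⇒ 2
H0 returns 44
H1 returns (44, 0)
H2 returns (44, 0)
H3 returns (44, 0)
H4 returns ((44, 0), ())
= ((44, 0), ())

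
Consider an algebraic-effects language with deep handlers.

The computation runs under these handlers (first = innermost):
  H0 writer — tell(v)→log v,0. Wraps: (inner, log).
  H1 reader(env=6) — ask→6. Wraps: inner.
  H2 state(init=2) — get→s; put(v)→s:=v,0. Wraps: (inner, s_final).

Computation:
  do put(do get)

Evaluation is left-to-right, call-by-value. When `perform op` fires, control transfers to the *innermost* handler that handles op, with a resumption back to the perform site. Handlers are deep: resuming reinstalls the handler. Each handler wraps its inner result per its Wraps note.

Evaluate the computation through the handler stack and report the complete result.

Answer: ((0, ()), 2)

Step-by-step:
get @ H2 ⇒ 2
put(2) @ H2 ⇒ s:=2
H0 returns (0, ())
H1 returns (0, ())
H2 returns ((0, ()), 2)
= ((0, ()), 2)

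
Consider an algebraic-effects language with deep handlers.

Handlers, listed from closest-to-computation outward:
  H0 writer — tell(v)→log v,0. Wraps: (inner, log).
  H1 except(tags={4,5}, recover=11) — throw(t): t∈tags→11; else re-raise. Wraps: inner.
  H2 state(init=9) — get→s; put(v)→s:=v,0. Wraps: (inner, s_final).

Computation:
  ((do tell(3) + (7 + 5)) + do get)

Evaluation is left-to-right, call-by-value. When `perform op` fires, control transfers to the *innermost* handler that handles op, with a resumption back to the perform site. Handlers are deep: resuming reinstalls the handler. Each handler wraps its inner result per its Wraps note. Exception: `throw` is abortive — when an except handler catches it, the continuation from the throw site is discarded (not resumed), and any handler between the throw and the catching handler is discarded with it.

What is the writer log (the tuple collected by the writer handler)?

Answer: (3)

Working:
tell(3) @ H0 ⇒ log+=3
get @ H2 ⇒ 9
H0 returns (21, (3))
H1 returns (21, (3))
H2 returns ((21, (3)), 9)
= ((21, (3)), 9)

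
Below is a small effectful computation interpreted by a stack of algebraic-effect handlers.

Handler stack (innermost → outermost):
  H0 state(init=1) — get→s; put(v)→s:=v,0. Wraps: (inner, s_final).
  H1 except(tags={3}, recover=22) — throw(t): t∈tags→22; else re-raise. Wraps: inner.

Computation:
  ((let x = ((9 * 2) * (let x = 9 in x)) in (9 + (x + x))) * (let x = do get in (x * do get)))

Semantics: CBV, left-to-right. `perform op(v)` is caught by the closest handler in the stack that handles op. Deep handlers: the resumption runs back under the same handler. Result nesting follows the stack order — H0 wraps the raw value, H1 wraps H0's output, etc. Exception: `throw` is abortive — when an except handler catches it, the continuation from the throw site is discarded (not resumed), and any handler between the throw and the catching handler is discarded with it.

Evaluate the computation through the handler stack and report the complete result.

Answer: (333, 1)

Step-by-step:
get @ H0 ⇒ 1
get @ H0 ⇒ 1
H0 returns (333, 1)
H1 returns (333, 1)
= (333, 1)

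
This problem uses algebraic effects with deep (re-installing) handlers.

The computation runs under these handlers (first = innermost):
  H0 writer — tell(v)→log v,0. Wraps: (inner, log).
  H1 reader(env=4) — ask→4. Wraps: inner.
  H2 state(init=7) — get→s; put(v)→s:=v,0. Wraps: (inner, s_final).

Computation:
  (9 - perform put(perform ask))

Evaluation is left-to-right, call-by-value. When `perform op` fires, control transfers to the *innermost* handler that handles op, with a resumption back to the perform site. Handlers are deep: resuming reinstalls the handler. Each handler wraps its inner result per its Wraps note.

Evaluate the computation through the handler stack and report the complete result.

Evaluation trace:
ask @ H1 ⇒ 4
put(4) @ H2 ⇒ s:=4
H0 returns (9, ())
H1 returns (9, ())
H2 returns ((9, ()), 4)
= ((9, ()), 4)

Answer: ((9, ()), 4)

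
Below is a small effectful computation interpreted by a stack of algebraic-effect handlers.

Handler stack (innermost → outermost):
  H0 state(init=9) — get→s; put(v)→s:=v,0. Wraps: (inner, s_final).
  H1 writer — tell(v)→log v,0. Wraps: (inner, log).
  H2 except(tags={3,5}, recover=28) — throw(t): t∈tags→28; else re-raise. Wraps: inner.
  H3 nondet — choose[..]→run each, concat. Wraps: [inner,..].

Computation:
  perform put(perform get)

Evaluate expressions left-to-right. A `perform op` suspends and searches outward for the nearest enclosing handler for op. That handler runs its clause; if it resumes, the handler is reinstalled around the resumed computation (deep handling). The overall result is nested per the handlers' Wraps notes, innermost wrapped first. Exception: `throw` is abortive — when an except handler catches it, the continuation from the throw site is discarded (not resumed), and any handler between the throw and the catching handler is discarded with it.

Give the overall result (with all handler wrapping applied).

Working:
get @ H0 ⇒ 9
put(9) @ H0 ⇒ s:=9
H0 returns (0, 9)
H1 returns ((0, 9), ())
H2 returns ((0, 9), ())
H3 returns [((0, 9), ())]
= [((0, 9), ())]

Answer: [((0, 9), ())]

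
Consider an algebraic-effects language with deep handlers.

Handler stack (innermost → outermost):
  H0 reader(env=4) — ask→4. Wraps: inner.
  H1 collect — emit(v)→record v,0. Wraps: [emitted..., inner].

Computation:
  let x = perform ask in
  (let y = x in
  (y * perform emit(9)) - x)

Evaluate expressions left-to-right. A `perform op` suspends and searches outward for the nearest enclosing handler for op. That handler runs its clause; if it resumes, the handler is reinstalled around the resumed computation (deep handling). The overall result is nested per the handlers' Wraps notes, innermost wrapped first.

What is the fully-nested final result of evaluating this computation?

Answer: [9, -4]

Evaluation trace:
ask @ H0 ⇒ 4
emit(9) @ H1 ⇒ out+=9
H0 returns -4
H1 returns [9, -4]
= [9, -4]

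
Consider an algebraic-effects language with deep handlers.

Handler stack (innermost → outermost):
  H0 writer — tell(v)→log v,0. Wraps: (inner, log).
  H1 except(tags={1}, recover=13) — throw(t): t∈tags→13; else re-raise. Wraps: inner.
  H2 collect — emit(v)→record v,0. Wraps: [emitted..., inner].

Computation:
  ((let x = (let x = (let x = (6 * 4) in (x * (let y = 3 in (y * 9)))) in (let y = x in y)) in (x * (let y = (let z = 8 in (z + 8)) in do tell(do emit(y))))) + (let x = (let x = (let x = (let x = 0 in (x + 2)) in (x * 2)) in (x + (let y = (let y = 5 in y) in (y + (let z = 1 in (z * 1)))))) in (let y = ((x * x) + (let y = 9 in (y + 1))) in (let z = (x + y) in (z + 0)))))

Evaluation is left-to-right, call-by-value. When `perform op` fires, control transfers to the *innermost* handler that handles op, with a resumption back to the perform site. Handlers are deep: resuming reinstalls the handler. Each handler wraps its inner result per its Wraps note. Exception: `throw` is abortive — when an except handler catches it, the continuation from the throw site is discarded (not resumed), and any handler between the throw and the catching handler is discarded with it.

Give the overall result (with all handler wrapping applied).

Working:
emit(16) @ H2 ⇒ out+=16
tell(0) @ H0 ⇒ log+=0
H0 returns (120, (0))
H1 returns (120, (0))
H2 returns [16, (120, (0))]
= [16, (120, (0))]

Answer: [16, (120, (0))]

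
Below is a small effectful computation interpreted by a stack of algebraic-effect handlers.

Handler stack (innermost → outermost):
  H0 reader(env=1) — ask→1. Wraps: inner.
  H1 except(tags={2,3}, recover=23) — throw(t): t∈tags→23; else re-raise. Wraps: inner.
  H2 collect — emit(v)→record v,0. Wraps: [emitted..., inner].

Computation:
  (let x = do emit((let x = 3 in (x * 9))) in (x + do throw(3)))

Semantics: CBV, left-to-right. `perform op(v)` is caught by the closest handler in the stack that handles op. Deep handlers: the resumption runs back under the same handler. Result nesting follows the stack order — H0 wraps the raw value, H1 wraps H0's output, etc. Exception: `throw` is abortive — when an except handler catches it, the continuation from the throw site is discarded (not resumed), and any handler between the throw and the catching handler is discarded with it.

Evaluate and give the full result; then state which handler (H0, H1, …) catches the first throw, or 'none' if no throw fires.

Working:
emit(27) @ H2 ⇒ out+=27
throw(3) @ H1 caught ⇒ 23
H2 returns [27, 23]
= [27, 23]

Answer: [27, 23] ; first throw caught by: H1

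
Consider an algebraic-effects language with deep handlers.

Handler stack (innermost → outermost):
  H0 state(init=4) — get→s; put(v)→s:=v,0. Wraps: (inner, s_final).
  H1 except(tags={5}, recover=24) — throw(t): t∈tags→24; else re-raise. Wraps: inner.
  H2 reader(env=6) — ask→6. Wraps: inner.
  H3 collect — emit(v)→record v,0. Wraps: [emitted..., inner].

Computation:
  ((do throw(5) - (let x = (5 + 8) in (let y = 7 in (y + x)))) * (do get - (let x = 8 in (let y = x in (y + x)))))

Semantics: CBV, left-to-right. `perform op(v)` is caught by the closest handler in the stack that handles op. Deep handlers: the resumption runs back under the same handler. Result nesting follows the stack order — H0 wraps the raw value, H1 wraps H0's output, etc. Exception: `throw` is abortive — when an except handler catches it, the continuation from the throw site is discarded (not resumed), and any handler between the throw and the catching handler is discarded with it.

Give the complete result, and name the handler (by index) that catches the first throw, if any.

Evaluation trace:
throw(5) @ H1 caught ⇒ 24
H2 returns 24
H3 returns [24]
= [24]

Answer: [24] ; first throw caught by: H1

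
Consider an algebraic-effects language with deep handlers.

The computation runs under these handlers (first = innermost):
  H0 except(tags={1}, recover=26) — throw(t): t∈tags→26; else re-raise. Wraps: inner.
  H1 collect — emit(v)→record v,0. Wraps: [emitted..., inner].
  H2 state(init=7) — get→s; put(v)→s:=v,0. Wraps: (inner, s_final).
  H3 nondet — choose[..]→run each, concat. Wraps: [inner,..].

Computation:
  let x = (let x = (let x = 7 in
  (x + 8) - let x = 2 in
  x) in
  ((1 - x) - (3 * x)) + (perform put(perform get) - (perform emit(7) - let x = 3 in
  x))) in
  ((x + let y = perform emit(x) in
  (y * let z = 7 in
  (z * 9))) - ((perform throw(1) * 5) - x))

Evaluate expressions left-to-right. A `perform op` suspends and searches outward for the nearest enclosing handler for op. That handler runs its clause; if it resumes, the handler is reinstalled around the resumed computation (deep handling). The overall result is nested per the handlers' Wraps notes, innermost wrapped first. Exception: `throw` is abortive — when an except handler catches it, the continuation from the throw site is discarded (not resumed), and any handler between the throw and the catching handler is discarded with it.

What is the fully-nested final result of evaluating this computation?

Answer: [([7, -48, 26], 7)]

Step-by-step:
get @ H2 ⇒ 7
put(7) @ H2 ⇒ s:=7
emit(7) @ H1 ⇒ out+=7
emit(-48) @ H1 ⇒ out+=-48
throw(1) @ H0 caught ⇒ 26
H1 returns [7, -48, 26]
H2 returns ([7, -48, 26], 7)
H3 returns [([7, -48, 26], 7)]
= [([7, -48, 26], 7)]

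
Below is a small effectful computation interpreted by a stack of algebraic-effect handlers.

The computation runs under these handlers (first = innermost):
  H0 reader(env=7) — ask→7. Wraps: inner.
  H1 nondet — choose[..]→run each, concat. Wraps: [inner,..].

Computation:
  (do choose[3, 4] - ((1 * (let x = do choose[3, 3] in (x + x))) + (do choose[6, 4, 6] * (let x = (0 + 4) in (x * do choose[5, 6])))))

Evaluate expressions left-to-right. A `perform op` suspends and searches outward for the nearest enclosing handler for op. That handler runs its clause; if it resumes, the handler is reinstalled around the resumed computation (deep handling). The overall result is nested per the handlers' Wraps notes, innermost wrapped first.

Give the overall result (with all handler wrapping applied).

Evaluation trace:
choose[3, 4] @ H1
  branch[0] choose=3:
    choose[3, 3] @ H1
      branch[0] choose=3:
        choose[6, 4, 6] @ H1
          branch[0] choose=6:
            choose[5, 6] @ H1
              branch[0] choose=5:
                H0 returns -123
                H1 returns [-123]
              branch[1] choose=6:
                H0 returns -147
                H1 returns [-147]
          branch[1] choose=4:
            choose[5, 6] @ H1
              branch[0] choose=5:
                H0 returns -83
                H1 returns [-83]
              branch[1] choose=6:
                H0 returns -99
                H1 returns [-99]
          branch[2] choose=6:
            choose[5, 6] @ H1
              branch[0] choose=5:
                H0 returns -123
                H1 returns [-123]
              branch[1] choose=6:
                H0 returns -147
                H1 returns [-147]
      branch[1] choose=3:
        choose[6, 4, 6] @ H1
          branch[0] choose=6:
            choose[5, 6] @ H1
              branch[0] choose=5:
                H0 returns -123
                H1 returns [-123]
              branch[1] choose=6:
                H0 returns -147
                H1 returns [-147]
          branch[1] choose=4:
            choose[5, 6] @ H1
              branch[0] choose=5:
                H0 returns -83
                H1 returns [-83]
              branch[1] choose=6:
                H0 returns -99
                H1 returns [-99]
          branch[2] choose=6:
            choose[5, 6] @ H1
              branch[0] choose=5:
                H0 returns -123
                H1 returns [-123]
              branch[1] choose=6:
                H0 returns -147
                H1 returns [-147]
  branch[1] choose=4:
    choose[3, 3] @ H1
      branch[0] choose=3:
        choose[6, 4, 6] @ H1
          branch[0] choose=6:
            choose[5, 6] @ H1
              branch[0] choose=5:
                H0 returns -122
                H1 returns [-122]
              branch[1] choose=6:
                H0 returns -146
                H1 returns [-146]
          branch[1] choose=4:
            choose[5, 6] @ H1
              branch[0] choose=5:
                H0 returns -82
                H1 returns [-82]
              branch[1] choose=6:
                H0 returns -98
                H1 returns [-98]
          branch[2] choose=6:
            choose[5, 6] @ H1
              branch[0] choose=5:
                H0 returns -122
                H1 returns [-122]
              branch[1] choose=6:
                H0 returns -146
                H1 returns [-146]
      branch[1] choose=3:
        choose[6, 4, 6] @ H1
          branch[0] choose=6:
            choose[5, 6] @ H1
              branch[0] choose=5:
                H0 returns -122
                H1 returns [-122]
              branch[1] choose=6:
                H0 returns -146
                H1 returns [-146]
          branch[1] choose=4:
            choose[5, 6] @ H1
              branch[0] choose=5:
                H0 returns -82
                H1 returns [-82]
              branch[1] choose=6:
                H0 returns -98
                H1 returns [-98]
          branch[2] choose=6:
            choose[5, 6] @ H1
              branch[0] choose=5:
                H0 returns -122
                H1 returns [-122]
              branch[1] choose=6:
                H0 returns -146
                H1 returns [-146]
= [-123, -147, -83, -99, -123, -147, -123, -147, -83, -99, -123, -147, -122, -146, -82, -98, -122, -146, -122, -146, -82, -98, -122, -146]

Answer: [-123, -147, -83, -99, -123, -147, -123, -147, -83, -99, -123, -147, -122, -146, -82, -98, -122, -146, -122, -146, -82, -98, -122, -146]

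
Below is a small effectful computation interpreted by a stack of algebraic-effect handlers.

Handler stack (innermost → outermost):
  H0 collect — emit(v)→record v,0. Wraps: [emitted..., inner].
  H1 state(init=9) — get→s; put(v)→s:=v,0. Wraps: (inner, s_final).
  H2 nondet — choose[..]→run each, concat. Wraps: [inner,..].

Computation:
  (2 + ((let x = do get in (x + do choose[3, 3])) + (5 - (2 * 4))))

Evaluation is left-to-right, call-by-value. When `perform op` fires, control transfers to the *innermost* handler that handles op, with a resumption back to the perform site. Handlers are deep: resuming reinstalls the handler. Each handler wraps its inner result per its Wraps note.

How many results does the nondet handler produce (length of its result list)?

Step-by-step:
get @ H1 ⇒ 9
choose[3, 3] @ H2
  branch[0] choose=3:
    H0 returns [11]
    H1 returns ([11], 9)
    H2 returns [([11], 9)]
  branch[1] choose=3:
    H0 returns [11]
    H1 returns ([11], 9)
    H2 returns [([11], 9)]
= [([11], 9), ([11], 9)]

Answer: 2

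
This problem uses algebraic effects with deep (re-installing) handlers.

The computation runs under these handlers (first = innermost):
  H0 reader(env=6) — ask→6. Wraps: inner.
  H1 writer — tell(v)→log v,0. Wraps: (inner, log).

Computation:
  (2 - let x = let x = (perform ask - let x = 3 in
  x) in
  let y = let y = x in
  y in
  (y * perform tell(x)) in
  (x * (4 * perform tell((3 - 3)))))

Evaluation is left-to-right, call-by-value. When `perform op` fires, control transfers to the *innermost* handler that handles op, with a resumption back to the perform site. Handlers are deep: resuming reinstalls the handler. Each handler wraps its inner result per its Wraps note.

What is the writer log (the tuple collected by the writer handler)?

Working:
ask @ H0 ⇒ 6
tell(3) @ H1 ⇒ log+=3
tell(0) @ H1 ⇒ log+=0
H0 returns 2
H1 returns (2, (3, 0))
= (2, (3, 0))

Answer: (3, 0)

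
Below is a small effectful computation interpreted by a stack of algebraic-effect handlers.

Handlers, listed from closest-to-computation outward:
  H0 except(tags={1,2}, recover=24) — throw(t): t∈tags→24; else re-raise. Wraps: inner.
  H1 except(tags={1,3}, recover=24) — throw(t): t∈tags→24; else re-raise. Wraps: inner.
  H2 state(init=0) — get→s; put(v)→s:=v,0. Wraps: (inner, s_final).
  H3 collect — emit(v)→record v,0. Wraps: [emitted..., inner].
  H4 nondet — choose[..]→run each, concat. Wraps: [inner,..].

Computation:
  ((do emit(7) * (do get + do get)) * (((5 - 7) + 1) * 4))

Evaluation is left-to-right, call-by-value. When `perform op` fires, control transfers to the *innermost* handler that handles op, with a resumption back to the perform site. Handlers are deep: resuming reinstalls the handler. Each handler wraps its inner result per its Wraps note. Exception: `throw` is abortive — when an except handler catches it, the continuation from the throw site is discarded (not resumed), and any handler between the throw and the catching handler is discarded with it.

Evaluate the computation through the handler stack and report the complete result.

Answer: [[7, (0, 0)]]

Working:
emit(7) @ H3 ⇒ out+=7
get @ H2 ⇒ 0
get @ H2 ⇒ 0
H0 returns 0
H1 returns 0
H2 returns (0, 0)
H3 returns [7, (0, 0)]
H4 returns [[7, (0, 0)]]
= [[7, (0, 0)]]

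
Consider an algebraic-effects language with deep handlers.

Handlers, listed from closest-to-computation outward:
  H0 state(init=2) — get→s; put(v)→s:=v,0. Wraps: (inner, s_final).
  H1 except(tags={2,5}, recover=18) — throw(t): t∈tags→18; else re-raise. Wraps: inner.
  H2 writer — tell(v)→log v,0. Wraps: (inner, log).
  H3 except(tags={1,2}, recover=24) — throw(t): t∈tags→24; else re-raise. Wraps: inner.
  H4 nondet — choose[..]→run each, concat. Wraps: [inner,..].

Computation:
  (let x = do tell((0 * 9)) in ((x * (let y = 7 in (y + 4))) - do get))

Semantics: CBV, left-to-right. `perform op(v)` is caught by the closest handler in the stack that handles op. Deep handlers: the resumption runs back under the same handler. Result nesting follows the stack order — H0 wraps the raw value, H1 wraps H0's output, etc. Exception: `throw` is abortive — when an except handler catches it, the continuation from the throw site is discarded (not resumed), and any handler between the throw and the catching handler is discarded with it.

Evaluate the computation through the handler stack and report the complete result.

Answer: [((-2, 2), (0))]

Evaluation trace:
tell(0) @ H2 ⇒ log+=0
get @ H0 ⇒ 2
H0 returns (-2, 2)
H1 returns (-2, 2)
H2 returns ((-2, 2), (0))
H3 returns ((-2, 2), (0))
H4 returns [((-2, 2), (0))]
= [((-2, 2), (0))]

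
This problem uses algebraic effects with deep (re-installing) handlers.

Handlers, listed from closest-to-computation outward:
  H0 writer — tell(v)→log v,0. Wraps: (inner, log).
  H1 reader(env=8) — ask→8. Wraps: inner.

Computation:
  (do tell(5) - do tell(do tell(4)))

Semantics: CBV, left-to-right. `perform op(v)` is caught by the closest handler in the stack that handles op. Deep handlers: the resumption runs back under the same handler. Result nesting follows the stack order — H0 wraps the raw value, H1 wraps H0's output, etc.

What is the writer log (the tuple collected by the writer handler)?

Step-by-step:
tell(5) @ H0 ⇒ log+=5
tell(4) @ H0 ⇒ log+=4
tell(0) @ H0 ⇒ log+=0
H0 returns (0, (5, 4, 0))
H1 returns (0, (5, 4, 0))
= (0, (5, 4, 0))

Answer: (5, 4, 0)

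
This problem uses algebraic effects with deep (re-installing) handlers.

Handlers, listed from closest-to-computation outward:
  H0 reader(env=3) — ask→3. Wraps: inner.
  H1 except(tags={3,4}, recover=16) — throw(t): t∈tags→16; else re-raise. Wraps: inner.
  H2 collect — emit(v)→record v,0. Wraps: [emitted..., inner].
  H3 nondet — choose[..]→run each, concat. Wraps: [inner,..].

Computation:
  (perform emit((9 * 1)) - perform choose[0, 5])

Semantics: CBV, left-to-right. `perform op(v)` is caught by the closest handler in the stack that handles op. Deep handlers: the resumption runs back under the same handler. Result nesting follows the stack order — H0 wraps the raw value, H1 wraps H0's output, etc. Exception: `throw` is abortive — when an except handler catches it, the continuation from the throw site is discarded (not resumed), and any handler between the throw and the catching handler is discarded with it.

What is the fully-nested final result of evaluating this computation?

Evaluation trace:
emit(9) @ H2 ⇒ out+=9
choose[0, 5] @ H3
  branch[0] choose=0:
    H0 returns 0
    H1 returns 0
    H2 returns [9, 0]
    H3 returns [[9, 0]]
  branch[1] choose=5:
    H0 returns -5
    H1 returns -5
    H2 returns [9, -5]
    H3 returns [[9, -5]]
= [[9, 0], [9, -5]]

Answer: [[9, 0], [9, -5]]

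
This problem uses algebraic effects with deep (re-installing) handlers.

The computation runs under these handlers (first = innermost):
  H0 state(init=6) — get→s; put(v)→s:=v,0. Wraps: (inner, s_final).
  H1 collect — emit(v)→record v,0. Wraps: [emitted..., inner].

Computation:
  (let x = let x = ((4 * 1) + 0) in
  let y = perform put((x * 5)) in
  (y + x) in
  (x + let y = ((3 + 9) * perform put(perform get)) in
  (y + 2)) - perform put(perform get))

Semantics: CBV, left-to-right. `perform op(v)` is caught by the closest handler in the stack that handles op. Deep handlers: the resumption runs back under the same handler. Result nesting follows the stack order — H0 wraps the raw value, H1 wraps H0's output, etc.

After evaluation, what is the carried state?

Step-by-step:
put(20) @ H0 ⇒ s:=20
get @ H0 ⇒ 20
put(20) @ H0 ⇒ s:=20
get @ H0 ⇒ 20
put(20) @ H0 ⇒ s:=20
H0 returns (6, 20)
H1 returns [(6, 20)]
= [(6, 20)]

Answer: 20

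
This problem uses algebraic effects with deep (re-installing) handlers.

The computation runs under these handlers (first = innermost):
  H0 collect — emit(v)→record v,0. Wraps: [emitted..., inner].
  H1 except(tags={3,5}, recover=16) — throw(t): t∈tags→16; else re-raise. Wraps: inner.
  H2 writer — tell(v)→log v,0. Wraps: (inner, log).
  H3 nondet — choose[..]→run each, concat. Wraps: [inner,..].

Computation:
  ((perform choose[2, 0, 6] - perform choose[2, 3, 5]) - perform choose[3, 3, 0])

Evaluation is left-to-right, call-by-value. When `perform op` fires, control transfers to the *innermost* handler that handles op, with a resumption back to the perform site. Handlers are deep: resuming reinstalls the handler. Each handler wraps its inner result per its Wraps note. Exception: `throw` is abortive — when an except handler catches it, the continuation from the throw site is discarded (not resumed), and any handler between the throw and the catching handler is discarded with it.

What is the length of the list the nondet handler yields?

Evaluation trace:
choose[2, 0, 6] @ H3
  branch[0] choose=2:
    choose[2, 3, 5] @ H3
      branch[0] choose=2:
        choose[3, 3, 0] @ H3
          branch[0] choose=3:
            H0 returns [-3]
            H1 returns [-3]
            H2 returns ([-3], ())
            H3 returns [([-3], ())]
          branch[1] choose=3:
            H0 returns [-3]
            H1 returns [-3]
            H2 returns ([-3], ())
            H3 returns [([-3], ())]
          branch[2] choose=0:
            H0 returns [0]
            H1 returns [0]
            H2 returns ([0], ())
            H3 returns [([0], ())]
      branch[1] choose=3:
        choose[3, 3, 0] @ H3
          branch[0] choose=3:
            H0 returns [-4]
            H1 returns [-4]
            H2 returns ([-4], ())
            H3 returns [([-4], ())]
          branch[1] choose=3:
            H0 returns [-4]
            H1 returns [-4]
            H2 returns ([-4], ())
            H3 returns [([-4], ())]
          branch[2] choose=0:
            H0 returns [-1]
            H1 returns [-1]
            H2 returns ([-1], ())
            H3 returns [([-1], ())]
      branch[2] choose=5:
        choose[3, 3, 0] @ H3
          branch[0] choose=3:
            H0 returns [-6]
            H1 returns [-6]
            H2 returns ([-6], ())
            H3 returns [([-6], ())]
          branch[1] choose=3:
            H0 returns [-6]
            H1 returns [-6]
            H2 returns ([-6], ())
            H3 returns [([-6], ())]
          branch[2] choose=0:
            H0 returns [-3]
            H1 returns [-3]
            H2 returns ([-3], ())
            H3 returns [([-3], ())]
  branch[1] choose=0:
    choose[2, 3, 5] @ H3
      branch[0] choose=2:
        choose[3, 3, 0] @ H3
          branch[0] choose=3:
            H0 returns [-5]
            H1 returns [-5]
            H2 returns ([-5], ())
            H3 returns [([-5], ())]
          branch[1] choose=3:
            H0 returns [-5]
            H1 returns [-5]
            H2 returns ([-5], ())
            H3 returns [([-5], ())]
          branch[2] choose=0:
            H0 returns [-2]
            H1 returns [-2]
            H2 returns ([-2], ())
            H3 returns [([-2], ())]
      branch[1] choose=3:
        choose[3, 3, 0] @ H3
          branch[0] choose=3:
            H0 returns [-6]
            H1 returns [-6]
            H2 returns ([-6], ())
            H3 returns [([-6], ())]
          branch[1] choose=3:
            H0 returns [-6]
            H1 returns [-6]
            H2 returns ([-6], ())
            H3 returns [([-6], ())]
          branch[2] choose=0:
            H0 returns [-3]
            H1 returns [-3]
            H2 returns ([-3], ())
            H3 returns [([-3], ())]
      branch[2] choose=5:
        choose[3, 3, 0] @ H3
          branch[0] choose=3:
            H0 returns [-8]
            H1 returns [-8]
            H2 returns ([-8], ())
            H3 returns [([-8], ())]
          branch[1] choose=3:
            H0 returns [-8]
            H1 returns [-8]
            H2 returns ([-8], ())
            H3 returns [([-8], ())]
          branch[2] choose=0:
            H0 returns [-5]
            H1 returns [-5]
            H2 returns ([-5], ())
            H3 returns [([-5], ())]
  branch[2] choose=6:
    choose[2, 3, 5] @ H3
      branch[0] choose=2:
        choose[3, 3, 0] @ H3
          branch[0] choose=3:
            H0 returns [1]
            H1 returns [1]
            H2 returns ([1], ())
            H3 returns [([1], ())]
          branch[1] choose=3:
            H0 returns [1]
            H1 returns [1]
            H2 returns ([1], ())
            H3 returns [([1], ())]
          branch[2] choose=0:
            H0 returns [4]
            H1 returns [4]
            H2 returns ([4], ())
            H3 returns [([4], ())]
      branch[1] choose=3:
        choose[3, 3, 0] @ H3
          branch[0] choose=3:
            H0 returns [0]
            H1 returns [0]
            H2 returns ([0], ())
            H3 returns [([0], ())]
          branch[1] choose=3:
            H0 returns [0]
            H1 returns [0]
            H2 returns ([0], ())
            H3 returns [([0], ())]
          branch[2] choose=0:
            H0 returns [3]
            H1 returns [3]
            H2 returns ([3], ())
            H3 returns [([3], ())]
      branch[2] choose=5:
        choose[3, 3, 0] @ H3
          branch[0] choose=3:
            H0 returns [-2]
            H1 returns [-2]
            H2 returns ([-2], ())
            H3 returns [([-2], ())]
          branch[1] choose=3:
            H0 returns [-2]
            H1 returns [-2]
            H2 returns ([-2], ())
            H3 returns [([-2], ())]
          branch[2] choose=0:
            H0 returns [1]
            H1 returns [1]
            H2 returns ([1], ())
            H3 returns [([1], ())]
= [([-3], ()), ([-3], ()), ([0], ()), ([-4], ()), ([-4], ()), ([-1], ()), ([-6], ()), ([-6], ()), ([-3], ()), ([-5], ()), ([-5], ()), ([-2], ()), ([-6], ()), ([-6], ()), ([-3], ()), ([-8], ()), ([-8], ()), ([-5], ()), ([1], ()), ([1], ()), ([4], ()), ([0], ()), ([0], ()), ([3], ()), ([-2], ()), ([-2], ()), ([1], ())]

Answer: 27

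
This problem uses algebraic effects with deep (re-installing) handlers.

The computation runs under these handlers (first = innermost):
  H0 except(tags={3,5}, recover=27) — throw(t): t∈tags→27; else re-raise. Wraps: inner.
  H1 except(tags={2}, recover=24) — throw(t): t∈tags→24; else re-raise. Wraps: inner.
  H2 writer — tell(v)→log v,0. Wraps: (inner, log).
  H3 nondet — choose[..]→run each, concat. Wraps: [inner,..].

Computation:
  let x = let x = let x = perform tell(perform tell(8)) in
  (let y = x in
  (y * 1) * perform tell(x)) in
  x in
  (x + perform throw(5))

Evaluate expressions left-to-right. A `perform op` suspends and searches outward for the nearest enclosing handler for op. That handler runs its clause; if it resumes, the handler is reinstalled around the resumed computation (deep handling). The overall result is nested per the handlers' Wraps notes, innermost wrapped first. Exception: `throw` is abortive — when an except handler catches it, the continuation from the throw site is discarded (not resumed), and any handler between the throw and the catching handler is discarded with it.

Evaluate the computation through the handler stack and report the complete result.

Answer: [(27, (8, 0, 0))]

Working:
tell(8) @ H2 ⇒ log+=8
tell(0) @ H2 ⇒ log+=0
tell(0) @ H2 ⇒ log+=0
throw(5) @ H0 caught ⇒ 27
H1 returns 27
H2 returns (27, (8, 0, 0))
H3 returns [(27, (8, 0, 0))]
= [(27, (8, 0, 0))]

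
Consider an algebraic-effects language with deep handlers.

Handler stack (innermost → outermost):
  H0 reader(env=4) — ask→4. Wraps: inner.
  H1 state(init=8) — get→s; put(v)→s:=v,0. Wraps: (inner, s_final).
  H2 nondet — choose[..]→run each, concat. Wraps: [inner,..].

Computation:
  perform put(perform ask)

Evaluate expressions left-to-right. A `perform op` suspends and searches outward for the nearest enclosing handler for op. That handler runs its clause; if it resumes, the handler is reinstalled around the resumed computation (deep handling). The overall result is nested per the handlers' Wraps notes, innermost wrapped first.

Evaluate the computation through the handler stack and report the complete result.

Working:
ask @ H0 ⇒ 4
put(4) @ H1 ⇒ s:=4
H0 returns 0
H1 returns (0, 4)
H2 returns [(0, 4)]
= [(0, 4)]

Answer: [(0, 4)]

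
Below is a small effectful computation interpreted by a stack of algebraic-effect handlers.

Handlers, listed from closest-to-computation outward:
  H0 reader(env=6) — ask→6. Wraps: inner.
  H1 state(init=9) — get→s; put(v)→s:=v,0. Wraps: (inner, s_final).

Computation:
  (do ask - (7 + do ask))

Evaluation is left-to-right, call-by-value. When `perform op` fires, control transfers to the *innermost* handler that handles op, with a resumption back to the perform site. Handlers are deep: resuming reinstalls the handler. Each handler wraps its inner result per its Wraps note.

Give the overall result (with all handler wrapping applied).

Answer: (-7, 9)

Step-by-step:
ask @ H0 ⇒ 6
ask @ H0 ⇒ 6
H0 returns -7
H1 returns (-7, 9)
= (-7, 9)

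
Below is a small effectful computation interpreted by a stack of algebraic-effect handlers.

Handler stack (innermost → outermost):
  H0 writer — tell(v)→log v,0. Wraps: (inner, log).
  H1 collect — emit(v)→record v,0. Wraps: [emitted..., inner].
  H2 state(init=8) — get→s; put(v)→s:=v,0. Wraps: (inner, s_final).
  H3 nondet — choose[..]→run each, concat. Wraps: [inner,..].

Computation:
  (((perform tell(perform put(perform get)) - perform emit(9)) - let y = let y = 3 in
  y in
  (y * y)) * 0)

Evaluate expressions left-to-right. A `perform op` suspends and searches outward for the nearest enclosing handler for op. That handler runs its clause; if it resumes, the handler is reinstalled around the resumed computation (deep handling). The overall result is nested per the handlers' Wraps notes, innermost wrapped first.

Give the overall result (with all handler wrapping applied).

Answer: [([9, (0, (0))], 8)]

Step-by-step:
get @ H2 ⇒ 8
put(8) @ H2 ⇒ s:=8
tell(0) @ H0 ⇒ log+=0
emit(9) @ H1 ⇒ out+=9
H0 returns (0, (0))
H1 returns [9, (0, (0))]
H2 returns ([9, (0, (0))], 8)
H3 returns [([9, (0, (0))], 8)]
= [([9, (0, (0))], 8)]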